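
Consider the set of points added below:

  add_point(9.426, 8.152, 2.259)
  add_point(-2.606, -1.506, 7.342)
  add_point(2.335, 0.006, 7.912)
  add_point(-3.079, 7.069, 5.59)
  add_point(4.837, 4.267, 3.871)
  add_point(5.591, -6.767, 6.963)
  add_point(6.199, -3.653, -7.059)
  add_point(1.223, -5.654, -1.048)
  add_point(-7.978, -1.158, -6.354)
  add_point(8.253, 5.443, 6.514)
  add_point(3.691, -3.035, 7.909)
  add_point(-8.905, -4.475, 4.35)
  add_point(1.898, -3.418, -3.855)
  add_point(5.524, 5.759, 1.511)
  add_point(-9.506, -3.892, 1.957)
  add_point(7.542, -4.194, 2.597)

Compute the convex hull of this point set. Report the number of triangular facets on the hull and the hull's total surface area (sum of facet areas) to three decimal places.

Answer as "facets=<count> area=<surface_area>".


Hull vertices (13/16): indices [0, 1, 2, 3, 5, 6, 7, 8, 9, 10, 11, 14, 15].

Triangle areas on the boundary:
  f1: (p8, p6, p0) → 110.7348
  f2: (p3, p8, p14) → 58.4907
  f3: (p3, p8, p0) → 98.2307
  f4: (p7, p6, p5) → 34.1424
  f5: (p7, p8, p14) → 46.6408
  f6: (p7, p8, p6) → 46.3924
  f7: (p15, p6, p0) → 60.8802
  f8: (p15, p6, p5) → 16.8526
  f9: (p9, p3, p0) → 29.6364
  f10: (p9, p15, p0) → 26.5061
  f11: (p9, p15, p5) → 27.9443
  f12: (p11, p1, p5) → 32.5630
  f13: (p11, p7, p14) → 14.2986
  f14: (p11, p7, p5) → 53.0124
  f15: (p11, p3, p14) → 16.4662
  f16: (p11, p1, p3) → 32.0779
  f17: (p10, p1, p5) → 11.0265
  f18: (p10, p9, p5) → 17.8574
  f19: (p2, p1, p3) → 22.2677
  f20: (p2, p9, p3) → 37.2024
  f21: (p2, p10, p1) → 8.5906
  f22: (p2, p10, p9) → 12.8971
Σ area = 814.711

Euler: V−E+F = 13−33+22 = 2.

facets=22 area=814.711


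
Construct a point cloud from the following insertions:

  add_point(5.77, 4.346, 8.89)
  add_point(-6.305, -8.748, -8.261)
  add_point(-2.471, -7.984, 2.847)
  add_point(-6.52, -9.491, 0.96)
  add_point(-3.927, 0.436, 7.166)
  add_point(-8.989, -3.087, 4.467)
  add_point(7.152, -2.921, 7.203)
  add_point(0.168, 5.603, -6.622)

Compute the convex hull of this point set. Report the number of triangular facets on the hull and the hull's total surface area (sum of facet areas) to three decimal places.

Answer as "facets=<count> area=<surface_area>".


facets=12 area=675.267

Hull vertices (8/8): indices [0, 1, 2, 3, 4, 5, 6, 7].

Facet areas (half cross-product norm):
  f1: (p1, p7, p5) → 103.9740
  f2: (p1, p7, p6) → 137.2436
  f3: (p0, p7, p6) → 62.5752
  f4: (p3, p1, p5) → 32.7737
  f5: (p4, p6, p5) → 32.0398
  f6: (p4, p0, p6) → 39.1885
  f7: (p4, p7, p5) → 51.4361
  f8: (p4, p0, p7) → 78.9343
  f9: (p2, p1, p6) → 52.6298
  f10: (p2, p3, p1) → 20.4063
  f11: (p2, p6, p5) → 46.1701
  f12: (p2, p3, p5) → 17.8958
Σ area = 675.267

Euler characteristic 8−18+12 = 2 ✓


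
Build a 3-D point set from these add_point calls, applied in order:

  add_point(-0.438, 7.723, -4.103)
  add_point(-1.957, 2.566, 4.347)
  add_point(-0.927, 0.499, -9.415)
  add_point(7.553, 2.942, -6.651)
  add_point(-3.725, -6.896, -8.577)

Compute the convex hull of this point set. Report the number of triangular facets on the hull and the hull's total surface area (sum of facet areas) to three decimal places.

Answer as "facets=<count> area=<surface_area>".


5 of the 5 inputs are extreme points: [0, 1, 2, 3, 4].

Triangle areas on the boundary:
  f1: (p1, p3, p4) → 100.1324
  f2: (p1, p0, p4) → 75.3578
  f3: (p1, p0, p3) → 48.1346
  f4: (p2, p3, p4) → 31.0153
  f5: (p2, p0, p4) → 25.3182
  f6: (p2, p0, p3) → 37.3022
Σ area = 317.261

Euler: V−E+F = 5−9+6 = 2.

facets=6 area=317.261


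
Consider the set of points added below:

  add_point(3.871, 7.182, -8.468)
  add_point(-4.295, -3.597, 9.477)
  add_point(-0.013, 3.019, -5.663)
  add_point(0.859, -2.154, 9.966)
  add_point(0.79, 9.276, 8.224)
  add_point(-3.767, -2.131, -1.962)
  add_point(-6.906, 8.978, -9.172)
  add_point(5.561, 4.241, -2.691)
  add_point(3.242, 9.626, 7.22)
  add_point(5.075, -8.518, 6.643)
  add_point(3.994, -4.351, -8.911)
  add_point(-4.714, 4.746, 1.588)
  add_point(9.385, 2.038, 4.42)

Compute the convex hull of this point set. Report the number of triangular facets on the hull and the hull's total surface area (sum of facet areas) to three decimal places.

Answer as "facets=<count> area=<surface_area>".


facets=18 area=981.239

Extreme-point indices: [0, 1, 3, 4, 5, 6, 8, 9, 10, 11, 12] — 11 of 13 on the boundary.

Facet areas (half cross-product norm):
  f1: (p10, p9, p12) → 86.1486
  f2: (p0, p10, p6) → 62.2425
  f3: (p0, p10, p12) → 81.7861
  f4: (p0, p8, p6) → 86.9824
  f5: (p0, p8, p12) → 73.5598
  f6: (p11, p1, p6) → 30.0640
  f7: (p3, p1, p9) → 21.6966
  f8: (p3, p9, p12) → 43.6518
  f9: (p3, p8, p12) → 52.8707
  f10: (p5, p10, p9) → 73.0906
  f11: (p5, p1, p9) → 61.4213
  f12: (p5, p10, p6) → 72.4830
  f13: (p5, p1, p6) → 61.7665
  f14: (p4, p3, p8) → 15.1966
  f15: (p4, p3, p1) → 30.1157
  f16: (p4, p11, p1) → 55.3120
  f17: (p4, p8, p6) → 25.4115
  f18: (p4, p11, p6) → 47.4396
Σ area = 981.239

Euler characteristic 11−27+18 = 2 ✓


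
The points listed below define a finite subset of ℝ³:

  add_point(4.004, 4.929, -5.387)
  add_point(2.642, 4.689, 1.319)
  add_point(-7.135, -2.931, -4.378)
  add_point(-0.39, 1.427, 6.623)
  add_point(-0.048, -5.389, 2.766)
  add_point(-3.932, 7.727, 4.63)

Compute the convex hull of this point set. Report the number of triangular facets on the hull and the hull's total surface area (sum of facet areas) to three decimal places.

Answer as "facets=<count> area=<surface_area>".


facets=8 area=346.027

6 of the 6 inputs are extreme points: [0, 1, 2, 3, 4, 5].

Area of each hull facet:
  f1: (p5, p0, p2) → 80.8225
  f2: (p4, p0, p2) → 65.7747
  f3: (p1, p5, p0) → 22.6217
  f4: (p1, p4, p0) → 35.1779
  f5: (p3, p5, p2) → 50.2244
  f6: (p3, p4, p2) → 40.3850
  f7: (p3, p1, p5) → 23.8780
  f8: (p3, p1, p4) → 27.1433
Σ area = 346.027

Euler: V−E+F = 6−12+8 = 2.


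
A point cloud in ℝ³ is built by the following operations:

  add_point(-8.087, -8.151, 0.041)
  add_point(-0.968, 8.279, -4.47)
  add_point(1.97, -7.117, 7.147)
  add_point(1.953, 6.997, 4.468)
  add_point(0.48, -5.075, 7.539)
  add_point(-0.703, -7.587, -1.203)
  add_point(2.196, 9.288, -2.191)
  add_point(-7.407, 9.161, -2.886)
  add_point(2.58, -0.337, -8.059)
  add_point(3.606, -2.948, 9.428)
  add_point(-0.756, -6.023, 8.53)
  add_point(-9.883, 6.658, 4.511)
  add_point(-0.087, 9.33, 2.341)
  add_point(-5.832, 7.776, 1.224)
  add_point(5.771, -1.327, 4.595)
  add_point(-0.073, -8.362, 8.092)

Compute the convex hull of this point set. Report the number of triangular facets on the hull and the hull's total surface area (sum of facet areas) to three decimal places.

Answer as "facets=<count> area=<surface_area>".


Hull vertices (14/16): indices [0, 1, 2, 3, 5, 6, 7, 8, 9, 10, 11, 12, 14, 15].

Facet areas (half cross-product norm):
  f1: (p6, p8, p14) → 66.6316
  f2: (p2, p9, p14) → 13.9129
  f3: (p2, p9, p15) → 5.6230
  f4: (p5, p0, p15) → 34.9074
  f5: (p5, p0, p8) → 34.8699
  f6: (p5, p2, p15) → 11.2548
  f7: (p5, p8, p14) → 54.6249
  f8: (p5, p2, p14) → 32.1290
  f9: (p10, p9, p11) → 43.5983
  f10: (p10, p9, p15) → 6.2909
  f11: (p10, p0, p11) → 84.3194
  f12: (p10, p0, p15) → 14.0112
  f13: (p7, p0, p11) → 63.7870
  f14: (p7, p0, p8) → 107.9366
  f15: (p3, p9, p14) → 25.1932
  f16: (p3, p6, p14) → 30.8391
  f17: (p3, p9, p11) → 66.0379
  f18: (p1, p6, p8) → 19.9098
  f19: (p1, p7, p8) → 28.0900
  f20: (p1, p7, p6) → 10.8855
  f21: (p12, p3, p11) → 18.9721
  f22: (p12, p3, p6) → 9.2195
  f23: (p12, p7, p11) → 35.4499
  f24: (p12, p7, p6) → 22.5581
Σ area = 841.052

Euler characteristic 14−36+24 = 2 ✓

facets=24 area=841.052


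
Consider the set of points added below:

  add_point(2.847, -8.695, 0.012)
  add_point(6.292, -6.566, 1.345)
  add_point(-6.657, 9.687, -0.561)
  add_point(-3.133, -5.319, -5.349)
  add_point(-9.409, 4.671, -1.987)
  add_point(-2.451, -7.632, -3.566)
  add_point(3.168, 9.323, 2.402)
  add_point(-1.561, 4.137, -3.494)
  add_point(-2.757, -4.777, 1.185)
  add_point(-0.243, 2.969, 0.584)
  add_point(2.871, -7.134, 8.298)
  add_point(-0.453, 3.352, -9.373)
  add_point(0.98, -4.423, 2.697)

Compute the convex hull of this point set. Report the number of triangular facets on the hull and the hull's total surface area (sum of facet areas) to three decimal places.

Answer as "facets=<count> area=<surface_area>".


Extreme-point indices: [0, 1, 2, 3, 4, 5, 6, 8, 10, 11] — 10 of 13 on the boundary.

Facet areas (half cross-product norm):
  f1: (p11, p2, p4) → 34.2403
  f2: (p10, p2, p4) → 58.4167
  f3: (p6, p10, p1) → 62.8818
  f4: (p6, p10, p2) → 89.1769
  f5: (p6, p11, p1) → 100.1697
  f6: (p6, p11, p2) → 61.4363
  f7: (p3, p11, p4) → 54.0040
  f8: (p3, p5, p4) → 14.9658
  f9: (p3, p5, p11) → 7.7647
  f10: (p0, p11, p1) → 33.2941
  f11: (p0, p5, p11) → 39.2846
  f12: (p0, p10, p1) → 16.4582
  f13: (p0, p5, p10) → 23.4286
  f14: (p8, p10, p4) → 38.2142
  f15: (p8, p5, p4) → 32.5200
  f16: (p8, p5, p10) → 22.7168
Σ area = 688.973

Check V−E+F: 10 − 24 + 16 = 2.

facets=16 area=688.973


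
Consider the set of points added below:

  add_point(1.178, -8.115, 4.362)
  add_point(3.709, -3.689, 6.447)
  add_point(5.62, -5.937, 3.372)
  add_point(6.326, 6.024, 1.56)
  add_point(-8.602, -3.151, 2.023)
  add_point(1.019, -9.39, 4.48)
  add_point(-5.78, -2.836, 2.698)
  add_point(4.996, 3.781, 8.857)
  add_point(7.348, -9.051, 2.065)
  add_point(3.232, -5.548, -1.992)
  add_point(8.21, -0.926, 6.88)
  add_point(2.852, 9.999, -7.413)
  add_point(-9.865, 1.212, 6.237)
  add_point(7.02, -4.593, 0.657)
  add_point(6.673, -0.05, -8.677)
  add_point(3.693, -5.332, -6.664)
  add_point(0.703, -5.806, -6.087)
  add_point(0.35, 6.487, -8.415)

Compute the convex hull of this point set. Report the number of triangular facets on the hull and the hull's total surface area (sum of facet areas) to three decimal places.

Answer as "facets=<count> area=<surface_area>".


Points on the hull: [1, 3, 4, 5, 7, 8, 10, 11, 12, 14, 15, 16, 17] (13 of 18).

Facet areas (half cross-product norm):
  f1: (p7, p11, p12) → 131.0899
  f2: (p7, p5, p12) → 97.3935
  f3: (p17, p11, p12) → 38.5136
  f4: (p4, p5, p12) → 33.3068
  f5: (p4, p16, p5) → 60.2045
  f6: (p4, p17, p12) → 51.5984
  f7: (p4, p17, p16) → 78.5527
  f8: (p14, p17, p11) → 19.7964
  f9: (p14, p17, p16) → 39.5213
  f10: (p3, p7, p10) → 23.0164
  f11: (p3, p7, p11) → 20.2484
  f12: (p3, p14, p10) → 52.9913
  f13: (p3, p14, p11) → 52.3134
  f14: (p1, p5, p10) → 10.0021
  f15: (p1, p7, p10) → 15.9813
  f16: (p1, p7, p5) → 6.6945
  f17: (p15, p14, p16) → 7.5775
  f18: (p8, p5, p10) → 32.1169
  f19: (p8, p14, p10) → 65.7128
  f20: (p8, p15, p14) → 29.7007
  f21: (p8, p16, p5) → 35.7789
  f22: (p8, p15, p16) → 15.5312
Σ area = 917.643

Check V−E+F: 13 − 33 + 22 = 2.

facets=22 area=917.643


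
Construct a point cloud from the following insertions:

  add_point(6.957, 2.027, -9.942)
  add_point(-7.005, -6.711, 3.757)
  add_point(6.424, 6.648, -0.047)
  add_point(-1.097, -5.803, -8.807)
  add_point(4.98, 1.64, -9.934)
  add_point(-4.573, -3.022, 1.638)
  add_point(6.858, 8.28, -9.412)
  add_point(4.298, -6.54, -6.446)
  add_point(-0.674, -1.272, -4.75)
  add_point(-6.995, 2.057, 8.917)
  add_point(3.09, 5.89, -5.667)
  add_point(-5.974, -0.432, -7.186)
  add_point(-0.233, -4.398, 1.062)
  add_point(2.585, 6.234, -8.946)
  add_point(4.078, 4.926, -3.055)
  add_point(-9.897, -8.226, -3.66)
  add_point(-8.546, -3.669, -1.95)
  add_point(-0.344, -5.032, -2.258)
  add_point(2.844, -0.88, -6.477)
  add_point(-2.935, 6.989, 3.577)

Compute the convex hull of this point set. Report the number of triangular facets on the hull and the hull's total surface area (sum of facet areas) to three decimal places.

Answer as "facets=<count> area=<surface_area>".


facets=24 area=854.502

Hull vertices (14/20): indices [0, 1, 2, 3, 4, 6, 7, 9, 11, 12, 13, 15, 16, 19].

Facet areas (half cross-product norm):
  f1: (p1, p9, p15) → 32.1568
  f2: (p1, p7, p15) → 57.8847
  f3: (p2, p6, p0) → 29.7490
  f4: (p2, p7, p0) → 52.6015
  f5: (p4, p6, p0) → 6.2236
  f6: (p16, p9, p15) → 20.7580
  f7: (p16, p11, p15) → 16.1995
  f8: (p16, p11, p9) → 37.5529
  f9: (p19, p11, p9) → 55.7130
  f10: (p19, p2, p9) → 31.1919
  f11: (p19, p2, p6) → 43.9590
  f12: (p12, p1, p7) → 25.7498
  f13: (p12, p2, p7) → 57.9531
  f14: (p12, p1, p9) → 38.7642
  f15: (p12, p2, p9) → 78.5382
  f16: (p13, p4, p6) → 12.5370
  f17: (p13, p4, p11) → 28.6779
  f18: (p13, p19, p6) → 29.4966
  f19: (p13, p19, p11) → 68.1245
  f20: (p3, p7, p0) → 28.5686
  f21: (p3, p4, p0) → 6.2796
  f22: (p3, p7, p15) → 26.1860
  f23: (p3, p11, p15) → 33.9297
  f24: (p3, p4, p11) → 35.7065
Σ area = 854.502

Check V−E+F: 14 − 36 + 24 = 2.


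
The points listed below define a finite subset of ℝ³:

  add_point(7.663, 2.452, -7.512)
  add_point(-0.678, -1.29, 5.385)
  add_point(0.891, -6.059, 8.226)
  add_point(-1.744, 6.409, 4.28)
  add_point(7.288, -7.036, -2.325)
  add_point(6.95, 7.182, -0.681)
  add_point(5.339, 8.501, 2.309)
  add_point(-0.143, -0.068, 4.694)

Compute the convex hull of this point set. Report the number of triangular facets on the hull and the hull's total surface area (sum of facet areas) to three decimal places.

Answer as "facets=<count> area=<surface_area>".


facets=10 area=432.365

Points on the hull: [0, 1, 2, 3, 4, 5, 6] (7 of 8).

Area of each hull facet:
  f1: (p6, p2, p3) → 50.4172
  f2: (p1, p0, p3) → 59.6547
  f3: (p1, p2, p3) → 9.0317
  f4: (p5, p0, p3) → 37.6909
  f5: (p5, p6, p3) → 11.8757
  f6: (p4, p1, p0) → 67.3049
  f7: (p4, p1, p2) → 34.8729
  f8: (p4, p5, p0) → 44.8807
  f9: (p4, p6, p2) → 93.5353
  f10: (p4, p5, p6) → 23.1014
Σ area = 432.365

Euler: V−E+F = 7−15+10 = 2.


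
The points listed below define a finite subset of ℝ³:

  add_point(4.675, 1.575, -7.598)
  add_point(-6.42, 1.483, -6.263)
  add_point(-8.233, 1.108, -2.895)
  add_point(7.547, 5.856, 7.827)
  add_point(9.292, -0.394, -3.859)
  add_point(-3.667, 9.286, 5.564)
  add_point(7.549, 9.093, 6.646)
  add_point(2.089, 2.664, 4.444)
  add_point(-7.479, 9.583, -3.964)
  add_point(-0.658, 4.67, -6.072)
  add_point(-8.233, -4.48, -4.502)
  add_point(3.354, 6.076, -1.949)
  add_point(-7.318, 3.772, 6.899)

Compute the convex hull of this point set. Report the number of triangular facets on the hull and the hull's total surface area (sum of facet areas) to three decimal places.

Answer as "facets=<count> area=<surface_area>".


Hull vertices (12/13): indices [0, 1, 2, 3, 4, 5, 6, 7, 8, 10, 11, 12].

Facet areas (half cross-product norm):
  f1: (p12, p5, p3) → 39.1507
  f2: (p12, p8, p2) → 43.2247
  f3: (p12, p5, p8) → 34.6314
  f4: (p1, p0, p8) → 46.8938
  f5: (p6, p5, p8) → 51.3927
  f6: (p6, p5, p3) → 19.3933
  f7: (p6, p3, p4) → 22.8037
  f8: (p6, p0, p4) → 44.1879
  f9: (p7, p3, p4) → 40.9019
  f10: (p7, p12, p3) → 28.9967
  f11: (p10, p12, p2) → 25.3638
  f12: (p10, p8, p2) → 10.0387
  f13: (p10, p1, p8) → 17.5271
  f14: (p10, p0, p4) → 41.9394
  f15: (p10, p1, p0) → 34.3106
  f16: (p10, p7, p4) → 87.2593
  f17: (p10, p7, p12) → 67.5125
  f18: (p11, p0, p8) → 41.4096
  f19: (p11, p6, p8) → 51.7810
  f20: (p11, p6, p0) → 23.5581
Σ area = 772.277

Check V−E+F: 12 − 30 + 20 = 2.

facets=20 area=772.277


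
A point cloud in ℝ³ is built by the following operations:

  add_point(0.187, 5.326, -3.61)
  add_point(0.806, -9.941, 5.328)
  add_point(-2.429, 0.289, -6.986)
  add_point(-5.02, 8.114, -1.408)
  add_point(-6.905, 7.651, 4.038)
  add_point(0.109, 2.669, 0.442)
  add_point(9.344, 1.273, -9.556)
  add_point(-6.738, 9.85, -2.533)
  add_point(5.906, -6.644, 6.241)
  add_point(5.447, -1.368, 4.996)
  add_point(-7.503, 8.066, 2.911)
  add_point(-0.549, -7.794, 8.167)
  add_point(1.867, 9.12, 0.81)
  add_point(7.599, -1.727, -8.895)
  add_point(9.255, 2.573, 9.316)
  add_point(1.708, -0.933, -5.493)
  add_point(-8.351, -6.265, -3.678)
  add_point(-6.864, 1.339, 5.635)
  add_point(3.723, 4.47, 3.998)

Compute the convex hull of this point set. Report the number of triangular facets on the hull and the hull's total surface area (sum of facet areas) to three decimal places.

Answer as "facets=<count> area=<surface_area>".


Extreme-point indices: [1, 2, 4, 6, 7, 8, 10, 11, 12, 13, 14, 16, 17] — 13 of 19 on the boundary.

Area of each hull facet:
  f1: (p2, p7, p16) → 52.5511
  f2: (p2, p7, p6) → 63.6216
  f3: (p12, p7, p6) → 67.1473
  f4: (p12, p14, p6) → 97.2797
  f5: (p8, p14, p6) → 90.7435
  f6: (p11, p1, p16) → 25.3036
  f7: (p11, p8, p14) → 32.5620
  f8: (p11, p8, p1) → 11.6129
  f9: (p13, p8, p6) → 24.6439
  f10: (p13, p8, p1) → 48.8326
  f11: (p13, p1, p16) → 108.5687
  f12: (p13, p2, p16) → 41.4654
  f13: (p13, p2, p6) → 17.2467
  f14: (p4, p12, p14) → 60.0671
  f15: (p17, p11, p14) → 80.1343
  f16: (p17, p4, p14) → 53.9726
  f17: (p17, p11, p16) → 66.5301
  f18: (p10, p12, p7) → 25.9699
  f19: (p10, p4, p12) → 6.3275
  f20: (p10, p7, p16) → 45.3919
  f21: (p10, p17, p16) → 42.3488
  f22: (p10, p17, p4) → 3.7603
Σ area = 1066.081

Euler: V−E+F = 13−33+22 = 2.

facets=22 area=1066.081


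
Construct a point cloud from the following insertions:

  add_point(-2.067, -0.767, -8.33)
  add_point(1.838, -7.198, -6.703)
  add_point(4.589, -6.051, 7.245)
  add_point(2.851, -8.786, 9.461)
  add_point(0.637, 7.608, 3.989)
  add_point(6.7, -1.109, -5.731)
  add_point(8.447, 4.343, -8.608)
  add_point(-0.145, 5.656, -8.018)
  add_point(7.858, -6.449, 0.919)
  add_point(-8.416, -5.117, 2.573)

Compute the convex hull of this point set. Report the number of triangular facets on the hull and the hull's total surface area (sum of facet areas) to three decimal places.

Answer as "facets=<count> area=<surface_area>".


facets=14 area=797.638

9 of the 10 inputs are extreme points: [0, 1, 2, 3, 4, 6, 7, 8, 9].

Triangle areas on the boundary:
  f1: (p4, p3, p9) → 102.4168
  f2: (p1, p3, p9) → 91.1251
  f3: (p7, p4, p9) → 92.3894
  f4: (p7, p4, p6) → 53.0768
  f5: (p2, p4, p6) → 109.3472
  f6: (p2, p4, p3) → 21.5511
  f7: (p0, p1, p6) → 44.8388
  f8: (p0, p7, p6) → 28.9673
  f9: (p0, p1, p9) → 50.2889
  f10: (p0, p7, p9) → 40.8448
  f11: (p8, p1, p3) → 46.6859
  f12: (p8, p2, p3) → 10.4582
  f13: (p8, p1, p6) → 63.2042
  f14: (p8, p2, p6) → 42.4437
Σ area = 797.638

Euler: V−E+F = 9−21+14 = 2.


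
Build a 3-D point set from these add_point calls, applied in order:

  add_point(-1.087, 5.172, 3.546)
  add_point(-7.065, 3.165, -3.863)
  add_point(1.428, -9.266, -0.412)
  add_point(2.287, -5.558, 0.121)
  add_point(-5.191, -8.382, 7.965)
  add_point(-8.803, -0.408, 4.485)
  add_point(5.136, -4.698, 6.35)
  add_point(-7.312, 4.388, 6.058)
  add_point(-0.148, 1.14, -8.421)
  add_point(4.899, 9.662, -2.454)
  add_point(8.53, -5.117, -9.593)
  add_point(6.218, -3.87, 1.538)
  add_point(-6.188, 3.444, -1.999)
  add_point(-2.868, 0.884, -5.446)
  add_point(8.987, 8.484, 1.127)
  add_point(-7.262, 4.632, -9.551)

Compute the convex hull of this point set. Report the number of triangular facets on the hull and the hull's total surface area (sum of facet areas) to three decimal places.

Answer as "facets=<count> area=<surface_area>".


Extreme-point indices: [2, 4, 5, 6, 7, 9, 10, 14, 15] — 9 of 16 on the boundary.

Area of each hull facet:
  f1: (p15, p10, p2) → 108.5552
  f2: (p6, p10, p14) → 110.8465
  f3: (p6, p10, p2) → 54.6011
  f4: (p9, p10, p14) → 46.6185
  f5: (p9, p15, p10) → 118.9897
  f6: (p7, p6, p14) → 107.1318
  f7: (p7, p9, p14) → 43.4069
  f8: (p7, p15, p5) → 39.3925
  f9: (p7, p9, p15) → 103.2152
  f10: (p4, p6, p2) → 44.4812
  f11: (p4, p15, p5) → 56.9669
  f12: (p4, p15, p2) → 100.4668
  f13: (p4, p7, p5) → 20.6651
  f14: (p4, p7, p6) → 71.1206
Σ area = 1026.458

Euler characteristic 9−21+14 = 2 ✓

facets=14 area=1026.458


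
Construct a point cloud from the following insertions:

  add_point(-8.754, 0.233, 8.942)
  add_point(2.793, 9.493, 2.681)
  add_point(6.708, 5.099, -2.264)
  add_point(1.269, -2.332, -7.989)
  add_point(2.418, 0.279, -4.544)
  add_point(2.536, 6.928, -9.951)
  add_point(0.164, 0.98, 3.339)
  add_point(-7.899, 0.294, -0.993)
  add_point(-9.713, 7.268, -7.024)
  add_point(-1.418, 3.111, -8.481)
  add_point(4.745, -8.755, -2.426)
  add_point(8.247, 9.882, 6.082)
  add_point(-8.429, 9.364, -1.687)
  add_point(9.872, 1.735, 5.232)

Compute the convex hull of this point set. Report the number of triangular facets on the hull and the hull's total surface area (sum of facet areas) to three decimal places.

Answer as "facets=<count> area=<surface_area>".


Extreme-point indices: [0, 2, 3, 5, 7, 8, 9, 10, 11, 12, 13] — 11 of 14 on the boundary.

Per-facet area ½‖(b−a)×(c−a)‖:
  f1: (p0, p10, p13) → 126.3941
  f2: (p12, p0, p8) → 36.7459
  f3: (p12, p5, p8) → 37.0120
  f4: (p7, p0, p8) → 36.4826
  f5: (p7, p0, p10) → 76.8831
  f6: (p3, p5, p10) → 28.8643
  f7: (p3, p7, p8) → 55.4526
  f8: (p3, p7, p10) → 54.0703
  f9: (p2, p10, p13) → 58.4035
  f10: (p2, p5, p10) → 62.0099
  f11: (p9, p5, p8) → 24.9555
  f12: (p9, p3, p8) → 18.1527
  f13: (p9, p3, p5) → 16.4475
  f14: (p11, p12, p5) → 114.1121
  f15: (p11, p2, p5) → 30.6360
  f16: (p11, p2, p13) → 34.3533
  f17: (p11, p0, p13) → 78.8385
  f18: (p11, p12, p0) → 123.7911
Σ area = 1013.605

Euler characteristic 11−27+18 = 2 ✓

facets=18 area=1013.605


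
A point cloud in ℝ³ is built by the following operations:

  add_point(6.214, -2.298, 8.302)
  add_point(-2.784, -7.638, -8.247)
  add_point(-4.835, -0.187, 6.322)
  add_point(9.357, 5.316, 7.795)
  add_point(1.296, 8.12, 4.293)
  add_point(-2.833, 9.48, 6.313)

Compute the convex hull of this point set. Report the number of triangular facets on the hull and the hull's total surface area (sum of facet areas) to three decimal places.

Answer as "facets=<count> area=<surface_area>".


6 of the 6 inputs are extreme points: [0, 1, 2, 3, 4, 5].

Triangle areas on the boundary:
  f1: (p1, p5, p2) → 74.0121
  f2: (p4, p5, p3) → 16.2344
  f3: (p4, p1, p3) → 93.3661
  f4: (p4, p1, p5) → 46.9227
  f5: (p0, p5, p2) → 56.3723
  f6: (p0, p5, p3) → 53.4249
  f7: (p0, p1, p2) → 94.0620
  f8: (p0, p1, p3) → 74.9052
Σ area = 509.300

Check V−E+F: 6 − 12 + 8 = 2.

facets=8 area=509.300


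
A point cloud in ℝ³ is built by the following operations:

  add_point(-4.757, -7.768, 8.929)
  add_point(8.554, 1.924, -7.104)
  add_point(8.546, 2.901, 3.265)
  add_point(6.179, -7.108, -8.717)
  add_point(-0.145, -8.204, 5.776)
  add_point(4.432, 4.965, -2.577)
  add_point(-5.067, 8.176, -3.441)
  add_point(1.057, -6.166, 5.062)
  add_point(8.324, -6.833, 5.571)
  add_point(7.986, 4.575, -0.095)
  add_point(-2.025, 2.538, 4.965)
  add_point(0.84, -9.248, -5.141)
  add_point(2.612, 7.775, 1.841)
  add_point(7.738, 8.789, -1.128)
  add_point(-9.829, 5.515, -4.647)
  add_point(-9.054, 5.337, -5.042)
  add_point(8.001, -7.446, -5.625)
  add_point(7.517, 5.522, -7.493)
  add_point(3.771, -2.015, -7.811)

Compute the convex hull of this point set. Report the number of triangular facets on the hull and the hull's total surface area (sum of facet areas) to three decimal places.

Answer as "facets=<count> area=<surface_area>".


facets=28 area=1028.366

Points on the hull: [0, 1, 2, 3, 4, 6, 8, 10, 11, 12, 13, 14, 15, 16, 17, 18] (16 of 19).

Facet areas (half cross-product norm):
  f1: (p0, p11, p14) → 131.3595
  f2: (p17, p3, p1) → 10.1018
  f3: (p17, p13, p1) → 12.6908
  f4: (p17, p6, p13) → 45.5849
  f5: (p15, p11, p14) → 5.8890
  f6: (p15, p3, p11) → 58.6653
  f7: (p15, p6, p14) → 2.0673
  f8: (p15, p17, p6) → 29.6432
  f9: (p16, p3, p11) → 12.1642
  f10: (p16, p3, p1) → 16.7924
  f11: (p10, p0, p14) → 68.4265
  f12: (p10, p6, p14) → 29.1285
  f13: (p18, p17, p3) → 18.9098
  f14: (p18, p15, p3) → 24.2229
  f15: (p18, p15, p17) → 63.2032
  f16: (p4, p0, p11) → 23.7347
  f17: (p12, p6, p13) → 25.5033
  f18: (p12, p10, p6) → 34.7066
  f19: (p8, p16, p1) → 53.0286
  f20: (p8, p4, p0) → 13.9930
  f21: (p8, p16, p11) → 41.4929
  f22: (p8, p4, p11) → 47.0244
  f23: (p2, p13, p1) → 32.9441
  f24: (p2, p8, p1) → 51.6052
  f25: (p2, p12, p13) → 20.9264
  f26: (p2, p12, p10) → 29.8900
  f27: (p2, p10, p0) → 57.6643
  f28: (p2, p8, p0) → 67.0034
Σ area = 1028.366

Euler characteristic 16−42+28 = 2 ✓


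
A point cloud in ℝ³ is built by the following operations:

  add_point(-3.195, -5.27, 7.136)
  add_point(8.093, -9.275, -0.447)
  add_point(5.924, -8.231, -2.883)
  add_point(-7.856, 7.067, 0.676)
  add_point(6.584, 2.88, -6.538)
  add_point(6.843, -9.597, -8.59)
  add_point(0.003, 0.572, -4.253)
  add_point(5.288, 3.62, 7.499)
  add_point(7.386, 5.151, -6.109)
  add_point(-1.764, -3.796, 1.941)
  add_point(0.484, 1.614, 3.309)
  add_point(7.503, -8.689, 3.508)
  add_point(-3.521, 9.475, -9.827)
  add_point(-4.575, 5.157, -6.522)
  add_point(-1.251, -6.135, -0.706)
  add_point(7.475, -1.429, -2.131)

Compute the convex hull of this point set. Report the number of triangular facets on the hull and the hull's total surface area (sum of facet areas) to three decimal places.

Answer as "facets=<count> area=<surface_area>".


Hull vertices (10/16): indices [0, 1, 3, 5, 7, 8, 11, 12, 13, 14].

Facet areas (half cross-product norm):
  f1: (p12, p7, p3) → 87.5521
  f2: (p0, p7, p3) → 83.6595
  f3: (p8, p12, p7) → 83.5082
  f4: (p11, p0, p1) → 20.9856
  f5: (p11, p0, p7) → 66.2683
  f6: (p11, p8, p1) → 30.6108
  f7: (p11, p8, p7) → 88.6964
  f8: (p14, p0, p3) → 57.6242
  f9: (p13, p12, p3) → 20.4370
  f10: (p13, p14, p3) → 53.2162
  f11: (p5, p0, p1) → 53.0714
  f12: (p5, p14, p0) → 26.1317
  f13: (p5, p13, p14) → 76.9231
  f14: (p5, p8, p1) → 60.3454
  f15: (p5, p13, p12) → 46.9004
  f16: (p5, p8, p12) → 88.8270
Σ area = 944.757

Euler characteristic 10−24+16 = 2 ✓

facets=16 area=944.757


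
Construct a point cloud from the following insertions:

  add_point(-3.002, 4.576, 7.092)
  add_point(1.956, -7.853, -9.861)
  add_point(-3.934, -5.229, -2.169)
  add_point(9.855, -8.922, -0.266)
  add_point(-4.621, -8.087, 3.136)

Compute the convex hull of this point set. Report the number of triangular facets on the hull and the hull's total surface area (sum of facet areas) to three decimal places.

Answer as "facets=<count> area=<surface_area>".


Points on the hull: [0, 1, 2, 3, 4] (5 of 5).

Triangle areas on the boundary:
  f1: (p0, p3, p4) → 99.5272
  f2: (p1, p3, p4) → 83.2077
  f3: (p1, p0, p3) → 122.9181
  f4: (p2, p0, p4) → 39.6991
  f5: (p2, p1, p4) → 24.0335
  f6: (p2, p1, p0) → 50.1142
Σ area = 419.500

Euler: V−E+F = 5−9+6 = 2.

facets=6 area=419.500


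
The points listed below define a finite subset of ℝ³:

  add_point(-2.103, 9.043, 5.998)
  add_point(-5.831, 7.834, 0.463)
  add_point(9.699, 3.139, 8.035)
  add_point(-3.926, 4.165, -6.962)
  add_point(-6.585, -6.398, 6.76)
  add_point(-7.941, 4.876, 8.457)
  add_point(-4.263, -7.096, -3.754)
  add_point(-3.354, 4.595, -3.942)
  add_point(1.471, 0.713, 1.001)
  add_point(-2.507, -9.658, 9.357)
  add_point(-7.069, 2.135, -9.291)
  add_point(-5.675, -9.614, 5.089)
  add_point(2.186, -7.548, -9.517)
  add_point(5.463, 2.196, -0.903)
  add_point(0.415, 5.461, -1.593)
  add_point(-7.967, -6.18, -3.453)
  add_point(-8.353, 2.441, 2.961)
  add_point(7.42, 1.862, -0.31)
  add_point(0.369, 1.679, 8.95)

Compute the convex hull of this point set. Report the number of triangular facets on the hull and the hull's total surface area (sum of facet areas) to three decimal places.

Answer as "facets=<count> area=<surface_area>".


Extreme-point indices: [0, 1, 2, 3, 4, 5, 9, 10, 11, 12, 14, 15, 16, 17, 18] — 15 of 19 on the boundary.

Triangle areas on the boundary:
  f1: (p12, p9, p2) → 164.6413
  f2: (p17, p12, p2) → 36.0246
  f3: (p17, p3, p12) → 80.6086
  f4: (p18, p9, p2) → 51.0258
  f5: (p18, p5, p2) → 21.8774
  f6: (p18, p5, p9) → 51.8026
  f7: (p0, p5, p2) → 46.6556
  f8: (p11, p12, p9) → 40.2677
  f9: (p11, p15, p12) → 55.2023
  f10: (p10, p3, p12) → 29.1829
  f11: (p10, p15, p12) → 58.4059
  f12: (p10, p15, p16) → 52.1488
  f13: (p14, p17, p3) → 22.7880
  f14: (p14, p17, p2) → 33.0947
  f15: (p14, p0, p2) → 55.7642
  f16: (p4, p11, p15) → 17.7167
  f17: (p4, p5, p16) → 29.4698
  f18: (p4, p15, p16) → 45.5639
  f19: (p4, p5, p9) → 27.6027
  f20: (p4, p11, p9) → 9.7165
  f21: (p1, p0, p5) → 24.8517
  f22: (p1, p5, p16) → 19.4498
  f23: (p1, p10, p16) → 36.3785
  f24: (p1, p10, p3) → 16.2104
  f25: (p1, p14, p3) → 23.6790
  f26: (p1, p14, p0) → 23.2712
Σ area = 1073.400

Check V−E+F: 15 − 39 + 26 = 2.

facets=26 area=1073.400


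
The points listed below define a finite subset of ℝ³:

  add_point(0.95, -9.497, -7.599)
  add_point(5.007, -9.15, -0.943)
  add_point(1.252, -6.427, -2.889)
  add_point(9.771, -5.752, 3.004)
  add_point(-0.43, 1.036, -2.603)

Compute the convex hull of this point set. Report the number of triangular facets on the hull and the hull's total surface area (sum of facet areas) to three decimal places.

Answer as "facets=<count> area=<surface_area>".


Extreme-point indices: [0, 1, 2, 3, 4] — 5 of 5 on the boundary.

Triangle areas on the boundary:
  f1: (p0, p3, p4) → 73.6702
  f2: (p1, p0, p3) → 14.5347
  f3: (p2, p3, p4) → 39.5521
  f4: (p2, p1, p3) → 15.7663
  f5: (p2, p0, p4) → 17.9846
  f6: (p2, p1, p0) → 14.1271
Σ area = 175.635

Euler characteristic 5−9+6 = 2 ✓

facets=6 area=175.635


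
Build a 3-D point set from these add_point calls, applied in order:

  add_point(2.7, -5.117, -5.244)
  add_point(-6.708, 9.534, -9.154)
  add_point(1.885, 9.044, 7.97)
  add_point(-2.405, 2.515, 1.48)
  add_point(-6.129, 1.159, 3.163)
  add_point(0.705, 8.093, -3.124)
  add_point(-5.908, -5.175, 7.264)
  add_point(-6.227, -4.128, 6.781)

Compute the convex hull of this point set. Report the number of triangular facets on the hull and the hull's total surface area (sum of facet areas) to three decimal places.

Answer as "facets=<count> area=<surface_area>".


facets=10 area=591.237

Extreme-point indices: [0, 1, 2, 4, 5, 6, 7] — 7 of 8 on the boundary.

Triangle areas on the boundary:
  f1: (p6, p0, p1) → 134.5770
  f2: (p2, p6, p0) → 119.6237
  f3: (p5, p0, p1) → 64.5090
  f4: (p5, p2, p1) → 39.3448
  f5: (p5, p2, p0) → 73.8294
  f6: (p4, p2, p1) → 91.1219
  f7: (p7, p2, p6) → 7.6085
  f8: (p7, p4, p2) → 37.1092
  f9: (p7, p6, p1) → 5.9182
  f10: (p7, p4, p1) → 17.5951
Σ area = 591.237

Check V−E+F: 7 − 15 + 10 = 2.


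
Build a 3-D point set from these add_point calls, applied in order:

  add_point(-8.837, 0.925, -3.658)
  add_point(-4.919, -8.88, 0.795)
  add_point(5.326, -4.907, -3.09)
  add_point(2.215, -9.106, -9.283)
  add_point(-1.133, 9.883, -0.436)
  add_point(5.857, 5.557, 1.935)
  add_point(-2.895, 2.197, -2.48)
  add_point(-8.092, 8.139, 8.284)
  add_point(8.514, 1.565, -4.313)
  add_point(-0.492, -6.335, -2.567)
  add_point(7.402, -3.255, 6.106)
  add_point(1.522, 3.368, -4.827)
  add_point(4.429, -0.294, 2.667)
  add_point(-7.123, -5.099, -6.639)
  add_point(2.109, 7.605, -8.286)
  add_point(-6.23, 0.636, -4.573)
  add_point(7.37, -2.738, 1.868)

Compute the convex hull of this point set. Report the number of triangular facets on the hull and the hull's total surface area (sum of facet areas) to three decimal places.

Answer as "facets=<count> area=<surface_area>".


facets=18 area=994.798

Hull vertices (11/17): indices [0, 1, 3, 4, 5, 7, 8, 10, 13, 14, 16].

Per-facet area ½‖(b−a)×(c−a)‖:
  f1: (p1, p7, p0) → 79.7184
  f2: (p14, p3, p8) → 64.4396
  f3: (p13, p1, p0) → 29.8377
  f4: (p13, p1, p3) → 44.5695
  f5: (p13, p14, p0) → 47.1248
  f6: (p13, p14, p3) → 80.4908
  f7: (p10, p1, p3) → 88.2948
  f8: (p10, p1, p7) → 128.4634
  f9: (p5, p14, p8) → 37.1524
  f10: (p5, p10, p8) → 38.3061
  f11: (p5, p10, p7) → 76.1874
  f12: (p16, p3, p8) → 49.6027
  f13: (p16, p10, p8) → 7.9406
  f14: (p16, p10, p3) → 19.6392
  f15: (p4, p5, p7) → 47.2121
  f16: (p4, p5, p14) → 36.9675
  f17: (p4, p7, p0) → 66.0133
  f18: (p4, p14, p0) → 52.8377
Σ area = 994.798

Euler: V−E+F = 11−27+18 = 2.


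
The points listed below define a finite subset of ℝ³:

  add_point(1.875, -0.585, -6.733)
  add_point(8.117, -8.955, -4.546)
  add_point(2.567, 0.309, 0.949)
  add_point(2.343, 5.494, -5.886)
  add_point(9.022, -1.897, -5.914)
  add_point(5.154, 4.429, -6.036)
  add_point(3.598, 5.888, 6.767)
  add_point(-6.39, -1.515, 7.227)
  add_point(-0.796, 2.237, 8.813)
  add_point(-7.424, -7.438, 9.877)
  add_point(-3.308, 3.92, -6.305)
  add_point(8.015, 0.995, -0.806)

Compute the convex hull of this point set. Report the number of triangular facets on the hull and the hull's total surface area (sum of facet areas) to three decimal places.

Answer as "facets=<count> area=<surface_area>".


Hull vertices (11/12): indices [0, 1, 3, 4, 5, 6, 7, 8, 9, 10, 11].

Triangle areas on the boundary:
  f1: (p1, p6, p9) → 158.9914
  f2: (p1, p0, p4) → 26.4210
  f3: (p1, p10, p9) → 162.6282
  f4: (p1, p10, p0) → 12.3450
  f5: (p7, p10, p9) → 33.6016
  f6: (p3, p10, p6) → 36.8367
  f7: (p11, p1, p4) → 20.6506
  f8: (p11, p1, p6) → 36.7109
  f9: (p8, p10, p6) → 44.9298
  f10: (p8, p7, p10) → 50.9324
  f11: (p8, p6, p9) → 12.9177
  f12: (p8, p7, p9) → 19.3698
  f13: (p5, p10, p0) → 20.5395
  f14: (p5, p3, p10) → 5.3198
  f15: (p5, p0, p4) → 20.2575
  f16: (p5, p11, p4) → 19.2711
  f17: (p5, p3, p6) → 19.1341
  f18: (p5, p11, p6) → 34.1600
Σ area = 735.017

Check V−E+F: 11 − 27 + 18 = 2.

facets=18 area=735.017


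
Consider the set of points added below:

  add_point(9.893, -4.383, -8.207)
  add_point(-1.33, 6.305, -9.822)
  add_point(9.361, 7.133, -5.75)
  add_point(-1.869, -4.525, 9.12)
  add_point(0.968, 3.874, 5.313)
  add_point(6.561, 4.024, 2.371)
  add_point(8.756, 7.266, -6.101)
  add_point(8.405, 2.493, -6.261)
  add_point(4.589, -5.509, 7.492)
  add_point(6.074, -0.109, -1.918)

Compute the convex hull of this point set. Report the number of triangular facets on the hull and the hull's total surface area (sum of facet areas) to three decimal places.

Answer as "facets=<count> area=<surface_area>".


Points on the hull: [0, 1, 2, 3, 4, 5, 6, 8] (8 of 10).

Area of each hull facet:
  f1: (p1, p0, p3) → 154.9043
  f2: (p1, p6, p0) → 64.0676
  f3: (p8, p0, p3) → 47.5843
  f4: (p4, p8, p3) → 31.4437
  f5: (p4, p1, p3) → 65.6691
  f6: (p4, p1, p6) → 74.2225
  f7: (p2, p6, p0) → 4.1668
  f8: (p2, p4, p6) → 5.0635
  f9: (p5, p8, p0) → 75.9217
  f10: (p5, p2, p0) → 53.3598
  f11: (p5, p4, p8) → 31.9262
  f12: (p5, p2, p4) → 20.8170
Σ area = 629.146

Euler: V−E+F = 8−18+12 = 2.

facets=12 area=629.146


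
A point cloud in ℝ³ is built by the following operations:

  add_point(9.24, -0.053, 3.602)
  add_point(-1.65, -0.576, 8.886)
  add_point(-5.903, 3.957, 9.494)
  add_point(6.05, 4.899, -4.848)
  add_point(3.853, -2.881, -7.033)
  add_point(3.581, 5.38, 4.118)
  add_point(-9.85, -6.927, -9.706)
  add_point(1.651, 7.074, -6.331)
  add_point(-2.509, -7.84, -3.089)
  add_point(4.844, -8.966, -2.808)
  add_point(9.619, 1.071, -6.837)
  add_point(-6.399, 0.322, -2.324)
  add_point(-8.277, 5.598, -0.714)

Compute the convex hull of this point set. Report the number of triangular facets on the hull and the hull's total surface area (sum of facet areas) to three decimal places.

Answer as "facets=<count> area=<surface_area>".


facets=20 area=952.363

Points on the hull: [0, 1, 2, 3, 4, 5, 6, 7, 8, 9, 10, 12] (12 of 13).

Facet areas (half cross-product norm):
  f1: (p7, p10, p6) → 92.0057
  f2: (p12, p7, p6) → 88.7536
  f3: (p12, p2, p6) → 73.1611
  f4: (p5, p12, p7) → 58.2020
  f5: (p5, p12, p2) → 55.6733
  f6: (p4, p10, p6) → 17.3754
  f7: (p4, p9, p6) → 54.3195
  f8: (p4, p9, p10) → 24.6236
  f9: (p8, p9, p6) → 23.5848
  f10: (p3, p7, p10) → 9.7422
  f11: (p3, p5, p7) → 23.8594
  f12: (p0, p5, p2) → 35.7000
  f13: (p0, p9, p10) → 55.6480
  f14: (p0, p3, p10) → 28.0304
  f15: (p0, p3, p5) → 35.0351
  f16: (p1, p0, p2) → 29.5877
  f17: (p1, p0, p9) → 71.0289
  f18: (p1, p8, p9) → 52.2228
  f19: (p1, p2, p6) → 66.4298
  f20: (p1, p8, p6) → 57.3794
Σ area = 952.363

Euler characteristic 12−30+20 = 2 ✓


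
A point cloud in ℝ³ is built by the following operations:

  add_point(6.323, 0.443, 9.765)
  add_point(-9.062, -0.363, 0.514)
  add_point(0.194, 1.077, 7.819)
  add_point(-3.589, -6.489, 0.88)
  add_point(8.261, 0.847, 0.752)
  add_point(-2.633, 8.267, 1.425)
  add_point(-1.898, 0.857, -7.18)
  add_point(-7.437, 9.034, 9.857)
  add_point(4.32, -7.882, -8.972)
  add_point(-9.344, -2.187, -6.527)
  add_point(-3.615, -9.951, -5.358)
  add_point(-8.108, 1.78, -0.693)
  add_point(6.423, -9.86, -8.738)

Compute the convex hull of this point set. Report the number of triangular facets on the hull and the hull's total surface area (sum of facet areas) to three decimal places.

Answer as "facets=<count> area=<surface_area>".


Hull vertices (12/13): indices [0, 1, 2, 3, 4, 5, 6, 7, 8, 9, 10, 12].

Facet areas (half cross-product norm):
  f1: (p5, p7, p9) → 68.5247
  f2: (p5, p0, p4) → 59.6825
  f3: (p5, p0, p7) → 69.8929
  f4: (p12, p0, p4) → 54.0594
  f5: (p1, p7, p9) → 24.9534
  f6: (p1, p10, p9) → 35.3075
  f7: (p8, p10, p9) → 41.6915
  f8: (p8, p12, p10) → 11.5727
  f9: (p8, p12, p4) → 19.4805
  f10: (p3, p1, p10) → 27.7883
  f11: (p3, p12, p10) → 36.3660
  f12: (p3, p12, p0) → 107.1010
  f13: (p3, p1, p7) → 50.0092
  f14: (p6, p5, p4) → 66.7564
  f15: (p6, p8, p4) → 65.6467
  f16: (p6, p5, p9) → 45.5610
  f17: (p6, p8, p9) → 42.6217
  f18: (p2, p0, p7) → 27.1977
  f19: (p2, p3, p7) → 56.9622
  f20: (p2, p3, p0) → 31.5475
Σ area = 942.723

Euler: V−E+F = 12−30+20 = 2.

facets=20 area=942.723


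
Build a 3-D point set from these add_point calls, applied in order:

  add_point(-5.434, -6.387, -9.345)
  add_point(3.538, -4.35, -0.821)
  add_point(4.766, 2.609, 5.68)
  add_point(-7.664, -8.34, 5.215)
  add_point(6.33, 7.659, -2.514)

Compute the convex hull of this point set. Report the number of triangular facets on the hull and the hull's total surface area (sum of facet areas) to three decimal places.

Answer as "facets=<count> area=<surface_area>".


facets=6 area=480.813

Points on the hull: [0, 1, 2, 3, 4] (5 of 5).

Per-facet area ½‖(b−a)×(c−a)‖:
  f1: (p2, p4, p3) → 72.5980
  f2: (p0, p4, p3) → 143.4549
  f3: (p1, p2, p3) → 64.0141
  f4: (p1, p0, p3) → 78.5893
  f5: (p1, p2, p4) → 46.1101
  f6: (p1, p0, p4) → 76.0465
Σ area = 480.813

Euler: V−E+F = 5−9+6 = 2.


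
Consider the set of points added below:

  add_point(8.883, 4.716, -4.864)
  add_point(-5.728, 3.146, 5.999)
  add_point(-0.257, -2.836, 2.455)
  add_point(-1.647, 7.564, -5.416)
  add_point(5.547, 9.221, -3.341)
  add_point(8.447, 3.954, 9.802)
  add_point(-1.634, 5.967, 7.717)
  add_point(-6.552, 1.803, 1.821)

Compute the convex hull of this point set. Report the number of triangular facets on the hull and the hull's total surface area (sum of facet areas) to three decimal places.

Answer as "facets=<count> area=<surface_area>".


facets=12 area=522.123

Points on the hull: [0, 1, 2, 3, 4, 5, 6, 7] (8 of 8).

Triangle areas on the boundary:
  f1: (p5, p2, p0) → 83.9639
  f2: (p4, p5, p0) → 41.4412
  f3: (p3, p2, p7) → 41.0700
  f4: (p3, p2, p0) → 67.3839
  f5: (p3, p4, p0) → 21.2451
  f6: (p6, p4, p5) → 67.9375
  f7: (p6, p3, p4) → 49.1996
  f8: (p1, p3, p7) → 21.4768
  f9: (p1, p6, p3) → 33.5971
  f10: (p1, p2, p7) → 17.4972
  f11: (p1, p5, p2) → 57.8832
  f12: (p1, p6, p5) → 19.4280
Σ area = 522.123

Euler: V−E+F = 8−18+12 = 2.


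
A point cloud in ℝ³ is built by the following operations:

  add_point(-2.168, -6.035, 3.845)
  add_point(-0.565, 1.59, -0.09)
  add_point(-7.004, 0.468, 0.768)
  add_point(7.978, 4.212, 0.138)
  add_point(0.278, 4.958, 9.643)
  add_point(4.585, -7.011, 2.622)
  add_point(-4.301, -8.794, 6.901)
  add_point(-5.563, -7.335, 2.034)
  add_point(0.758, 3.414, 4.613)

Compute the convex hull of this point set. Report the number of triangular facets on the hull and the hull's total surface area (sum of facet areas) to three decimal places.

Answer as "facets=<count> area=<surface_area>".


7 of the 9 inputs are extreme points: [1, 2, 3, 4, 5, 6, 7].

Facet areas (half cross-product norm):
  f1: (p4, p3, p2) → 73.8602
  f2: (p4, p6, p2) → 68.5619
  f3: (p5, p4, p3) → 70.4668
  f4: (p5, p4, p6) → 68.9177
  f5: (p1, p3, p2) → 5.8511
  f6: (p1, p5, p3) → 45.0884
  f7: (p7, p6, p2) → 18.6728
  f8: (p7, p5, p6) → 25.5151
  f9: (p7, p1, p2) → 26.4833
  f10: (p7, p1, p5) → 46.2264
Σ area = 449.644

Check V−E+F: 7 − 15 + 10 = 2.

facets=10 area=449.644
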